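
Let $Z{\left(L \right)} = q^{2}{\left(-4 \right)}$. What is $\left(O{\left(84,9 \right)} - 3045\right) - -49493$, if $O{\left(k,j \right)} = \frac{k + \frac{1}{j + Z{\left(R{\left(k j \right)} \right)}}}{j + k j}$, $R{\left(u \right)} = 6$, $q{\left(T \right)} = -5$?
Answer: $\frac{1208115337}{26010} \approx 46448.0$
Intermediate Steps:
$Z{\left(L \right)} = 25$ ($Z{\left(L \right)} = \left(-5\right)^{2} = 25$)
$O{\left(k,j \right)} = \frac{k + \frac{1}{25 + j}}{j + j k}$ ($O{\left(k,j \right)} = \frac{k + \frac{1}{j + 25}}{j + k j} = \frac{k + \frac{1}{25 + j}}{j + j k}$)
$\left(O{\left(84,9 \right)} - 3045\right) - -49493 = \left(\frac{1 + 25 \cdot 84 + 9 \cdot 84}{9 \left(25 + 9 + 25 \cdot 84 + 9 \cdot 84\right)} - 3045\right) - -49493 = \left(\frac{1 + 2100 + 756}{9 \left(25 + 9 + 2100 + 756\right)} - 3045\right) + 49493 = \left(\frac{1}{9} \cdot \frac{1}{2890} \cdot 2857 - 3045\right) + 49493 = \left(\frac{2857}{26010} - 3045\right) + 49493 = - \frac{79197593}{26010} + 49493 = \frac{1208115337}{26010}$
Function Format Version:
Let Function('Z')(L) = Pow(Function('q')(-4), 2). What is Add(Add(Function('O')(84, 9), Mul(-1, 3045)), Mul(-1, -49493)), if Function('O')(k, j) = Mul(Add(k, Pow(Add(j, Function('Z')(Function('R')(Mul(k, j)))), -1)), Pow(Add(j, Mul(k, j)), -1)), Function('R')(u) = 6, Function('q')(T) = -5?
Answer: Rational(1208115337, 26010) ≈ 46448.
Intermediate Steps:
Function('Z')(L) = 25 (Function('Z')(L) = Pow(-5, 2) = 25)
Function('O')(k, j) = Mul(Pow(Add(j, Mul(j, k)), -1), Add(k, Pow(Add(25, j), -1))) (Function('O')(k, j) = Mul(Add(k, Pow(Add(j, 25), -1)), Pow(Add(j, Mul(k, j)), -1)) = Mul(Add(k, Pow(Add(25, j), -1)), Pow(Add(j, Mul(j, k)), -1)) = Mul(Pow(Add(j, Mul(j, k)), -1), Add(k, Pow(Add(25, j), -1))))
Add(Add(Function('O')(84, 9), Mul(-1, 3045)), Mul(-1, -49493)) = Add(Add(Mul(Pow(9, -1), Pow(Add(25, 9, Mul(25, 84), Mul(9, 84)), -1), Add(1, Mul(25, 84), Mul(9, 84))), Mul(-1, 3045)), Mul(-1, -49493)) = Add(Add(Mul(Rational(1, 9), Pow(Add(25, 9, 2100, 756), -1), Add(1, 2100, 756)), -3045), 49493) = Add(Add(Mul(Rational(1, 9), Pow(2890, -1), 2857), -3045), 49493) = Add(Add(Mul(Rational(1, 9), Rational(1, 2890), 2857), -3045), 49493) = Add(Add(Rational(2857, 26010), -3045), 49493) = Add(Rational(-79197593, 26010), 49493) = Rational(1208115337, 26010)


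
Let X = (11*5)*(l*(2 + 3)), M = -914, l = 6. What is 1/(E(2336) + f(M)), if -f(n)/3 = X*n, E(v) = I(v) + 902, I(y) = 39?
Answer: 1/4525241 ≈ 2.2098e-7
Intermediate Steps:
E(v) = 941 (E(v) = 39 + 902 = 941)
X = 1650 (X = (11*5)*(6*(2 + 3)) = 55*(6*5) = 55*30 = 1650)
f(n) = -4950*n
1/(E(2336) + f(M)) = 1/(941 - 4950*(-914)) = 1/(941 + 4524300) = 1/4525241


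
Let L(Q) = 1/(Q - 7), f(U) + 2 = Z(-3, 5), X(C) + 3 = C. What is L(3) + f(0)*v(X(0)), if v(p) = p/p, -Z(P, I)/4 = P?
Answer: 39/4 ≈ 9.7500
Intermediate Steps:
Z(P, I) = -4*P
X(C) = -3 + C
v(p) = 1
f(U) = 10 (f(U) = -2 - 4*(-3) = -2 + 12 = 10)
L(Q) = 1/(-7 + Q)
L(3) + f(0)*v(X(0)) = 1/(-7 + 3) + 10*1 = 1/(-4) + 10 = -¼ + 10 = 39/4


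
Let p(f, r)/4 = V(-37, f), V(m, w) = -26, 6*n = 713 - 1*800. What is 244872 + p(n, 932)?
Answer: 244768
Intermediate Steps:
n = -29/2 (n = (713 - 1*800)/6 = (713 - 800)/6 = (⅙)*(-87) = -29/2 ≈ -14.500)
p(f, r) = -104 (p(f, r) = 4*(-26) = -104)
244872 + p(n, 932) = 244872 - 104 = 244768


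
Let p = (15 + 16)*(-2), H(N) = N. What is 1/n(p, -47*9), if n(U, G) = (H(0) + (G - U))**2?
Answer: 1/130321 ≈ 7.6734e-6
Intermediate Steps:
p = -62 (p = 31*(-2) = -62)
n(U, G) = (G - U)**2 (n(U, G) = (0 + (G - U))**2 = (G - U)**2)
1/n(p, -47*9) = 1/((-47*9 - 1*(-62))**2) = 1/((-423 + 62)**2) = 1/((-361)**2) = 1/130321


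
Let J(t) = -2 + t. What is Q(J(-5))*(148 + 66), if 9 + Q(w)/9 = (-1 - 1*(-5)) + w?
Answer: -23112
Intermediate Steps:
Q(w) = -45 + 9*w (Q(w) = -81 + 9*((-1 - 1*(-5)) + w) = -81 + 9*((-1 + 5) + w) = -81 + 9*(4 + w) = -81 + (36 + 9*w) = -45 + 9*w)
Q(J(-5))*(148 + 66) = (-45 + 9*(-2 - 5))*(148 + 66) = (-45 + 9*(-7))*214 = (-45 - 63)*214 = -108*214 = -23112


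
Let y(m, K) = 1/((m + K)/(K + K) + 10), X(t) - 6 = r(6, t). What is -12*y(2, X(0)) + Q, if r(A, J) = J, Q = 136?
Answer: 1079/8 ≈ 134.88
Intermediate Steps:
X(t) = 6 + t
y(m, K) = 1/(10 + (K + m)/(2*K)) (y(m, K) = 1/((K + m)/((2*K)) + 10) = 1/((K + m)*(1/(2*K)) + 10) = 1/((K + m)/(2*K) + 10) = 1/(10 + (K + m)/(2*K)))
-12*y(2, X(0)) + Q = -24*(6 + 0)/(2 + 21*(6 + 0)) + 136 = -24*6/(2 + 21*6) + 136 = -24*6/(2 + 126) + 136 = -24*6/128 + 136 = -12*3/32 + 136 = -9/8 + 136 = 1079/8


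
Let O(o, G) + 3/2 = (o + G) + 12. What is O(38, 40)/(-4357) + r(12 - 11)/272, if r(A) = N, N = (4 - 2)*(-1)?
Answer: -16393/592552 ≈ -0.027665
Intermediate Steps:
O(o, G) = 21/2 + G + o (O(o, G) = -3/2 + ((o + G) + 12) = -3/2 + ((G + o) + 12) = -3/2 + (12 + G + o) = 21/2 + G + o)
N = -2 (N = 2*(-1) = -2)
r(A) = -2
O(38, 40)/(-4357) + r(12 - 11)/272 = (21/2 + 40 + 38)/(-4357) - 2/272 = (177/2)*(-1/4357) - 2*1/272 = -177/8714 - 1/136 = -16393/592552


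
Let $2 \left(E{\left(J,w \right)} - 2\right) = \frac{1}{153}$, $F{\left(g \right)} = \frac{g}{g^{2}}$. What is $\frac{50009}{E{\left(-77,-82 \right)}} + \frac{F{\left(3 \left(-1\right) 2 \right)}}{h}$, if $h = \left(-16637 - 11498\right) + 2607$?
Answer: $\frac{2343892225285}{93891984} \approx 24964.0$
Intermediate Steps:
$F{\left(g \right)} = \frac{1}{g}$ ($F{\left(g \right)} = \frac{g}{g^{2}} = \frac{1}{g}$)
$E{\left(J,w \right)} = \frac{613}{306}$ ($E{\left(J,w \right)} = 2 + \frac{1}{2 \cdot 153} = 2 + \frac{1}{2} \cdot \frac{1}{153} = 2 + \frac{1}{306} = \frac{613}{306}$)
$h = -25528$ ($h = -28135 + 2607 = -25528$)
$\frac{50009}{E{\left(-77,-82 \right)}} + \frac{F{\left(3 \left(-1\right) 2 \right)}}{h} = \frac{50009}{\frac{613}{306}} + \frac{1}{3 \left(-1\right) 2 \left(-25528\right)} = 50009 \cdot \frac{306}{613} + \frac{1}{\left(-3\right) 2} \left(- \frac{1}{25528}\right) = \frac{15302754}{613} + \frac{1}{-6} \left(- \frac{1}{25528}\right) = \frac{15302754}{613} - - \frac{1}{153168} = \frac{15302754}{613} + \frac{1}{153168} = \frac{2343892225285}{93891984}$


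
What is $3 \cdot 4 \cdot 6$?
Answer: $72$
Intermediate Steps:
$3 \cdot 4 \cdot 6 = 12 \cdot 6 = 72$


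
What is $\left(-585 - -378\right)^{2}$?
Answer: $42849$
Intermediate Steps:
$\left(-585 - -378\right)^{2} = \left(-585 + 378\right)^{2} = \left(-207\right)^{2} = 42849$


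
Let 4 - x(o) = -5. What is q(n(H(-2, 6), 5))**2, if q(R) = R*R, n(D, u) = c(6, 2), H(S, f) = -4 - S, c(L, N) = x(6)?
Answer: 6561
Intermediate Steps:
x(o) = 9 (x(o) = 4 - 1*(-5) = 4 + 5 = 9)
c(L, N) = 9
n(D, u) = 9
q(R) = R**2
q(n(H(-2, 6), 5))**2 = (9**2)**2 = 81**2 = 6561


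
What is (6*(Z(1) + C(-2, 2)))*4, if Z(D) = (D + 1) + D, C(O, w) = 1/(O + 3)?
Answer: 96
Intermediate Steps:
C(O, w) = 1/(3 + O)
Z(D) = 1 + 2*D (Z(D) = (1 + D) + D = 1 + 2*D)
(6*(Z(1) + C(-2, 2)))*4 = (6*((1 + 2*1) + 1/(3 - 2)))*4 = (6*((1 + 2) + 1/1))*4 = (6*(3 + 1))*4 = (6*4)*4 = 24*4 = 96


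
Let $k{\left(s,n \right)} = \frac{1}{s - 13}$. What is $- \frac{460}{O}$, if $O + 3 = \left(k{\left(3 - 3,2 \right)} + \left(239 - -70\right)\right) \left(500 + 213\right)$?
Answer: $- \frac{5980}{2863369} \approx -0.0020884$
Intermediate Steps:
$k{\left(s,n \right)} = \frac{1}{-13 + s}$
$O = \frac{2863369}{13}$ ($O = -3 + \left(\frac{1}{-13 + \left(3 - 3\right)} + \left(239 - -70\right)\right) \left(500 + 213\right) = -3 + \left(\frac{1}{-13 + \left(3 - 3\right)} + \left(239 + 70\right)\right) 713 = -3 + \left(\frac{1}{-13 + 0} + 309\right) 713 = -3 + \left(\frac{1}{-13} + 309\right) 713 = -3 + \left(- \frac{1}{13} + 309\right) 713 = -3 + \frac{4016}{13} \cdot 713 = -3 + \frac{2863408}{13} = \frac{2863369}{13} \approx 2.2026 \cdot 10^{5}$)
$- \frac{460}{O} = - \frac{460}{\frac{2863369}{13}} = \left(-460\right) \frac{13}{2863369} = - \frac{5980}{2863369}$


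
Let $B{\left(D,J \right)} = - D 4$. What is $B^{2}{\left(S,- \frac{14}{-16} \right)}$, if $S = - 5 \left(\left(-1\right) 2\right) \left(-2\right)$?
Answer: $6400$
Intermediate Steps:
$S = -20$ ($S = \left(-5\right) \left(-2\right) \left(-2\right) = 10 \left(-2\right) = -20$)
$B{\left(D,J \right)} = - 4 D$
$B^{2}{\left(S,- \frac{14}{-16} \right)} = \left(\left(-4\right) \left(-20\right)\right)^{2} = 80^{2} = 6400$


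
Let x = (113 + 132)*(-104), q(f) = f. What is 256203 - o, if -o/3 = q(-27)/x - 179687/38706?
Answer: 42110177600591/164371480 ≈ 2.5619e+5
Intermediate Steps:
x = -25480 (x = 245*(-104) = -25480)
o = 2288689849/164371480 (o = -3*(-27/(-25480) - 179687/38706) = -3*(-27*(-1/25480) - 179687*1/38706) = -3*(27/25480 - 179687/38706) = -3*(-2288689849/493114440) = 2288689849/164371480 ≈ 13.924)
256203 - o = 256203 - 1*2288689849/164371480 = 256203 - 2288689849/164371480 = 42110177600591/164371480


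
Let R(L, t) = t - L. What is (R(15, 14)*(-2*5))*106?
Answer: 1060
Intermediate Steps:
(R(15, 14)*(-2*5))*106 = ((14 - 1*15)*(-2*5))*106 = ((14 - 15)*(-10))*106 = -1*(-10)*106 = 10*106 = 1060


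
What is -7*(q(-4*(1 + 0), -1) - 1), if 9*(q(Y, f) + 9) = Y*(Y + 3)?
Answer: 602/9 ≈ 66.889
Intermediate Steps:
q(Y, f) = -9 + Y*(3 + Y)/9 (q(Y, f) = -9 + (Y*(Y + 3))/9 = -9 + (Y*(3 + Y))/9 = -9 + Y*(3 + Y)/9)
-7*(q(-4*(1 + 0), -1) - 1) = -7*((-9 + (-4*(1 + 0))/3 + (-4*(1 + 0))**2/9) - 1) = -7*((-9 + (-4*1)/3 + (-4*1)**2/9) - 1) = -7*((-9 + (1/3)*(-4) + (1/9)*(-4)**2) - 1) = -7*((-9 - 4/3 + (1/9)*16) - 1) = -7*((-9 - 4/3 + 16/9) - 1) = -7*(-77/9 - 1) = -7*(-86/9) = 602/9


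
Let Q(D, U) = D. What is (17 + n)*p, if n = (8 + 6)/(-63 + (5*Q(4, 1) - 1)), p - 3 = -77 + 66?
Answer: -1468/11 ≈ -133.45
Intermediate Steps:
p = -8 (p = 3 + (-77 + 66) = 3 - 11 = -8)
n = -7/22 (n = (8 + 6)/(-63 + (5*4 - 1)) = 14/(-63 + (20 - 1)) = 14/(-63 + 19) = 14/(-44) = 14*(-1/44) = -7/22 ≈ -0.31818)
(17 + n)*p = (17 - 7/22)*(-8) = (367/22)*(-8) = -1468/11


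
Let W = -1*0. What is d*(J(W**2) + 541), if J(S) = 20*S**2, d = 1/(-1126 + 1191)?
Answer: 541/65 ≈ 8.3231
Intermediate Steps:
d = 1/65 ≈ 0.015385
W = 0
d*(J(W**2) + 541) = (20*(0**2)**2 + 541)/65 = (20*0**2 + 541)/65 = (20*0 + 541)/65 = (0 + 541)/65 = (1/65)*541 = 541/65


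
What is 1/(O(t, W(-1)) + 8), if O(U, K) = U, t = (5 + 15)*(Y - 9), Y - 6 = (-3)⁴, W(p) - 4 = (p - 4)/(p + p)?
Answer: 1/1568 ≈ 0.00063775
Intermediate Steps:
W(p) = 4 + (-4 + p)/(2*p) (W(p) = 4 + (p - 4)/(p + p) = 4 + (-4 + p)/((2*p)) = 4 + (-4 + p)*(1/(2*p)) = 4 + (-4 + p)/(2*p))
Y = 87 (Y = 6 + (-3)⁴ = 6 + 81 = 87)
t = 1560 (t = (5 + 15)*(87 - 9) = 20*78 = 1560)
1/(O(t, W(-1)) + 8) = 1/(1560 + 8) = 1/1568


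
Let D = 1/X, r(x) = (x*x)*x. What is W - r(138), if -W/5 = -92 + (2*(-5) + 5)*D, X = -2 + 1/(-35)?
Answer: -186561327/71 ≈ -2.6276e+6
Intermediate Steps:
r(x) = x³ (r(x) = x²*x = x³)
X = -71/35 (X = -2 - 1/35 = -71/35 ≈ -2.0286)
D = -35/71 (D = 1/(-71/35) = -35/71 ≈ -0.49296)
W = 31785/71 (W = -5*(-92 + (2*(-5) + 5)*(-35/71)) = -5*(-92 + (-10 + 5)*(-35/71)) = -5*(-92 - 5*(-35/71)) = -5*(-92 + 175/71) = -5*(-6357/71) = 31785/71 ≈ 447.68)
W - r(138) = 31785/71 - 1*138³ = 31785/71 - 1*2628072 = 31785/71 - 2628072 = -186561327/71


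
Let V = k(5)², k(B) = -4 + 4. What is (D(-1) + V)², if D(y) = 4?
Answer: 16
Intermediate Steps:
k(B) = 0
V = 0 (V = 0² = 0)
(D(-1) + V)² = (4 + 0)² = 4² = 16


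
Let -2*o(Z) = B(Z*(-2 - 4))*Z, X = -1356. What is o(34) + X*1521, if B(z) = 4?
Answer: -2062544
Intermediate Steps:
o(Z) = -2*Z
o(34) + X*1521 = -2*34 - 1356*1521 = -68 - 2062476 = -2062544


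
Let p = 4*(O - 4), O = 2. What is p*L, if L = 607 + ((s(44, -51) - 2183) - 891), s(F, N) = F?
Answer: 19384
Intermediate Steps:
L = -2423 (L = 607 + ((44 - 2183) - 891) = 607 + (-2139 - 891) = 607 - 3030 = -2423)
p = -8 (p = 4*(2 - 4) = 4*(-2) = -8)
p*L = -8*(-2423) = 19384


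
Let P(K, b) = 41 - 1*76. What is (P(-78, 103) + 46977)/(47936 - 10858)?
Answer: 23471/18539 ≈ 1.2660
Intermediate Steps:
P(K, b) = -35 (P(K, b) = 41 - 76 = -35)
(P(-78, 103) + 46977)/(47936 - 10858) = (-35 + 46977)/(47936 - 10858) = 46942/37078 = 46942*(1/37078) = 23471/18539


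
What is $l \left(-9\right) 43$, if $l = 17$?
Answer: $-6579$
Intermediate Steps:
$l \left(-9\right) 43 = 17 \left(-9\right) 43 = \left(-153\right) 43 = -6579$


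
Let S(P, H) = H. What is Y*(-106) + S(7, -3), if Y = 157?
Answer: -16645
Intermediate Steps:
Y*(-106) + S(7, -3) = 157*(-106) - 3 = -16642 - 3 = -16645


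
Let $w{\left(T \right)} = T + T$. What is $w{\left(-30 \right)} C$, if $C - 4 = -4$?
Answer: $0$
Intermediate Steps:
$C = 0$ ($C = 4 - 4 = 0$)
$w{\left(T \right)} = 2 T$
$w{\left(-30 \right)} C = 2 \left(-30\right) 0 = \left(-60\right) 0 = 0$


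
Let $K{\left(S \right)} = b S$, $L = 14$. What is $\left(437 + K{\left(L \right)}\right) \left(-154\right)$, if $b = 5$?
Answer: $-78078$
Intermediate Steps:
$K{\left(S \right)} = 5 S$
$\left(437 + K{\left(L \right)}\right) \left(-154\right) = \left(437 + 5 \cdot 14\right) \left(-154\right) = \left(437 + 70\right) \left(-154\right) = 507 \left(-154\right) = -78078$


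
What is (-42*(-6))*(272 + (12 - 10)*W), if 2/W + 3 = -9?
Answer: 68460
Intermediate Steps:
W = -⅙ (W = 2/(-3 - 9) = 2/(-12) = 2*(-1/12) = -⅙ ≈ -0.16667)
(-42*(-6))*(272 + (12 - 10)*W) = (-42*(-6))*(272 + (12 - 10)*(-⅙)) = 252*(272 + 2*(-⅙)) = 252*(272 - ⅓) = 252*(815/3) = 68460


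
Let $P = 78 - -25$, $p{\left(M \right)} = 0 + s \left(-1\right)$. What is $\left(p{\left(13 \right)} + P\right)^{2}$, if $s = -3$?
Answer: $11236$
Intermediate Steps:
$p{\left(M \right)} = 3$ ($p{\left(M \right)} = 0 - -3 = 0 + 3 = 3$)
$P = 103$ ($P = 78 + 25 = 103$)
$\left(p{\left(13 \right)} + P\right)^{2} = \left(3 + 103\right)^{2} = 106^{2} = 11236$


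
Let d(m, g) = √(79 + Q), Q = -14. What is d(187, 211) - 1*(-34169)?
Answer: 34169 + √65 ≈ 34177.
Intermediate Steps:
d(m, g) = √65 (d(m, g) = √(79 - 14) = √65)
d(187, 211) - 1*(-34169) = √65 - 1*(-34169) = √65 + 34169 = 34169 + √65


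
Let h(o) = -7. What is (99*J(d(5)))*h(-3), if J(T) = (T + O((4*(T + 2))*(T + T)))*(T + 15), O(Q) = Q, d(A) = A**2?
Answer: -150381000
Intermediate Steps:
J(T) = (15 + T)*(T + 2*T*(8 + 4*T)) (J(T) = (T + (4*(T + 2))*(T + T))*(T + 15) = (T + (4*(2 + T))*(2*T))*(15 + T) = (T + (8 + 4*T)*(2*T))*(15 + T) = (T + 2*T*(8 + 4*T))*(15 + T) = (15 + T)*(T + 2*T*(8 + 4*T)))
(99*J(d(5)))*h(-3) = (99*(5**2*(255 + 8*(5**2)**2 + 137*5**2)))*(-7) = (99*(25*(255 + 8*25**2 + 137*25)))*(-7) = (99*(25*(255 + 8*625 + 3425)))*(-7) = (99*(25*(255 + 5000 + 3425)))*(-7) = (99*(25*8680))*(-7) = (99*217000)*(-7) = 21483000*(-7) = -150381000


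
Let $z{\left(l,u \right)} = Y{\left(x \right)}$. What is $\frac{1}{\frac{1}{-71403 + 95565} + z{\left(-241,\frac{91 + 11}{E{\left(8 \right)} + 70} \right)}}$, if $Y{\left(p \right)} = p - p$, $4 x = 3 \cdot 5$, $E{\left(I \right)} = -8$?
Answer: $24162$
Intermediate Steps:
$x = \frac{15}{4}$ ($x = \frac{3 \cdot 5}{4} = \frac{1}{4} \cdot 15 = \frac{15}{4} \approx 3.75$)
$Y{\left(p \right)} = 0$
$z{\left(l,u \right)} = 0$
$\frac{1}{\frac{1}{-71403 + 95565} + z{\left(-241,\frac{91 + 11}{E{\left(8 \right)} + 70} \right)}} = \frac{1}{\frac{1}{-71403 + 95565} + 0} = \frac{1}{\frac{1}{24162} + 0} = \frac{1}{\frac{1}{24162}} = 24162$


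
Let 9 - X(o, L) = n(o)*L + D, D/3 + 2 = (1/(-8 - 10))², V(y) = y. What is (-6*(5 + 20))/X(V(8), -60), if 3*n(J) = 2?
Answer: -16200/5939 ≈ -2.7277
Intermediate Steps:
n(J) = ⅔ (n(J) = (⅓)*2 = ⅔)
D = -647/108 (D = -6 + 3*(1/(-8 - 10))² = -6 + 3*(1/(-18))² = -6 + 3*(-1/18)² = -6 + 3*(1/324) = -6 + 1/108 = -647/108 ≈ -5.9907)
X(o, L) = 1619/108 - 2*L/3 (X(o, L) = 9 - (2*L/3 - 647/108) = 9 - (-647/108 + 2*L/3) = 9 + (647/108 - 2*L/3) = 1619/108 - 2*L/3)
(-6*(5 + 20))/X(V(8), -60) = (-6*(5 + 20))/(1619/108 - ⅔*(-60)) = (-6*25)/(1619/108 + 40) = -150/5939/108 = -150*108/5939 = -16200/5939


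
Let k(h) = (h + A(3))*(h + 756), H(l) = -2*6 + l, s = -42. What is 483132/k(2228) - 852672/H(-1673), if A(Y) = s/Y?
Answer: 469504704041/927673380 ≈ 506.11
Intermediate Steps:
A(Y) = -42/Y
H(l) = -12 + l
k(h) = (-14 + h)*(756 + h) (k(h) = (h - 42/3)*(h + 756) = (h - 42*⅓)*(756 + h) = (h - 14)*(756 + h) = (-14 + h)*(756 + h))
483132/k(2228) - 852672/H(-1673) = 483132/(-10584 + 2228² + 742*2228) - 852672/(-12 - 1673) = 483132/(-10584 + 4963984 + 1653176) - 852672/(-1685) = 483132/6606576 - 852672*(-1/1685) = 483132*(1/6606576) + 852672/1685 = 40261/550548 + 852672/1685 = 469504704041/927673380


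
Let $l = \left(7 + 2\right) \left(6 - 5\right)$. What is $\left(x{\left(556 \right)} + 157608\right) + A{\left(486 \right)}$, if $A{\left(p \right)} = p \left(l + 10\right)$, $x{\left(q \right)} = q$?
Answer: $167398$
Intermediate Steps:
$l = 9$ ($l = 9 \cdot 1 = 9$)
$A{\left(p \right)} = 19 p$ ($A{\left(p \right)} = p \left(9 + 10\right) = p 19 = 19 p$)
$\left(x{\left(556 \right)} + 157608\right) + A{\left(486 \right)} = \left(556 + 157608\right) + 19 \cdot 486 = 158164 + 9234 = 167398$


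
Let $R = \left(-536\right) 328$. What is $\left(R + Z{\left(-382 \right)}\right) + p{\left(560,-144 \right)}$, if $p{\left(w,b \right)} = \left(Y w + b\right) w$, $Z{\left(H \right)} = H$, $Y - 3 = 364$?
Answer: $114834370$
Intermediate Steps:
$Y = 367$ ($Y = 3 + 364 = 367$)
$R = -175808$
$p{\left(w,b \right)} = w \left(b + 367 w\right)$ ($p{\left(w,b \right)} = \left(367 w + b\right) w = \left(b + 367 w\right) w = w \left(b + 367 w\right)$)
$\left(R + Z{\left(-382 \right)}\right) + p{\left(560,-144 \right)} = \left(-175808 - 382\right) + 560 \left(-144 + 367 \cdot 560\right) = -176190 + 560 \left(-144 + 205520\right) = -176190 + 560 \cdot 205376 = -176190 + 115010560 = 114834370$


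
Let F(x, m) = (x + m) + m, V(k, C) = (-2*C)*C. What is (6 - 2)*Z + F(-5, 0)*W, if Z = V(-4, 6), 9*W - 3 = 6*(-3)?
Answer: -839/3 ≈ -279.67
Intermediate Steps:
V(k, C) = -2*C²
W = -5/3 (W = ⅓ + (6*(-3))/9 = ⅓ + (⅑)*(-18) = ⅓ - 2 = -5/3 ≈ -1.6667)
F(x, m) = x + 2*m (F(x, m) = (m + x) + m = x + 2*m)
Z = -72 (Z = -2*6² = -2*36 = -72)
(6 - 2)*Z + F(-5, 0)*W = (6 - 2)*(-72) + (-5 + 2*0)*(-5/3) = 4*(-72) + (-5 + 0)*(-5/3) = -288 - 5*(-5/3) = -288 + 25/3 = -839/3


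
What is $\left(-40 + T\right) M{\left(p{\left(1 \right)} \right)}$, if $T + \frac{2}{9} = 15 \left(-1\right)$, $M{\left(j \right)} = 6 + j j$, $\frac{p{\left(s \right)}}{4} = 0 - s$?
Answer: $- \frac{10934}{9} \approx -1214.9$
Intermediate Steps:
$p{\left(s \right)} = - 4 s$ ($p{\left(s \right)} = 4 \left(0 - s\right) = 4 \left(- s\right) = - 4 s$)
$M{\left(j \right)} = 6 + j^{2}$
$T = - \frac{137}{9}$ ($T = - \frac{2}{9} + 15 \left(-1\right) = - \frac{2}{9} - 15 = - \frac{137}{9} \approx -15.222$)
$\left(-40 + T\right) M{\left(p{\left(1 \right)} \right)} = \left(-40 - \frac{137}{9}\right) \left(6 + \left(\left(-4\right) 1\right)^{2}\right) = - \frac{497 \left(6 + \left(-4\right)^{2}\right)}{9} = - \frac{497 \left(6 + 16\right)}{9} = \left(- \frac{497}{9}\right) 22 = - \frac{10934}{9}$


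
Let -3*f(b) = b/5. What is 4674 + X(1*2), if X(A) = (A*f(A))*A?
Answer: 70102/15 ≈ 4673.5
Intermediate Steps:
f(b) = -b/15 (f(b) = -b/(3*5) = -b/15)
X(A) = -A³/15 (X(A) = (A*(-A/15))*A = (-A²/15)*A = -A³/15)
4674 + X(1*2) = 4674 - (1*2)³/15 = 4674 - 1/15*2³ = 4674 - 1/15*8 = 4674 - 8/15 = 70102/15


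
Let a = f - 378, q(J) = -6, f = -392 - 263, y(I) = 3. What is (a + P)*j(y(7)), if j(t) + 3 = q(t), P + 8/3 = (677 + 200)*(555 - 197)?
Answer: -2816373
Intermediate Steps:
f = -655
P = 941890/3 (P = -8/3 + (677 + 200)*(555 - 197) = -8/3 + 877*358 = -8/3 + 313966 = 941890/3 ≈ 3.1396e+5)
j(t) = -9 (j(t) = -3 - 6 = -9)
a = -1033 (a = -655 - 378 = -1033)
(a + P)*j(y(7)) = (-1033 + 941890/3)*(-9) = (938791/3)*(-9) = -2816373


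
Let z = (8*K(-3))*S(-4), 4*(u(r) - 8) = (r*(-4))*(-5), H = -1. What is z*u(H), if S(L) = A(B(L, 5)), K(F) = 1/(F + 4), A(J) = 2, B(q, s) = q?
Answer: 48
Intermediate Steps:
K(F) = 1/(4 + F)
u(r) = 8 + 5*r (u(r) = 8 + ((r*(-4))*(-5))/4 = 8 + (-4*r*(-5))/4 = 8 + (20*r)/4 = 8 + 5*r)
S(L) = 2
z = 16 (z = (8/(4 - 3))*2 = (8/1)*2 = (8*1)*2 = 8*2 = 16)
z*u(H) = 16*(8 + 5*(-1)) = 16*(8 - 5) = 16*3 = 48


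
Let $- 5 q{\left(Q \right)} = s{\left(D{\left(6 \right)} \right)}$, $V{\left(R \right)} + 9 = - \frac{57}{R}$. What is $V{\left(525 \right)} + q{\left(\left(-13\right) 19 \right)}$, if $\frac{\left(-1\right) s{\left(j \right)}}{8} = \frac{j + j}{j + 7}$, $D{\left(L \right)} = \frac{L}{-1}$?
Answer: $- \frac{4954}{175} \approx -28.309$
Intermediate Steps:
$V{\left(R \right)} = -9 - \frac{57}{R}$
$D{\left(L \right)} = - L$ ($D{\left(L \right)} = L \left(-1\right) = - L$)
$s{\left(j \right)} = - \frac{16 j}{7 + j}$ ($s{\left(j \right)} = - 8 \frac{j + j}{j + 7} = - 8 \frac{2 j}{7 + j} = - \frac{16 j}{7 + j}$)
$q{\left(Q \right)} = - \frac{96}{5}$ ($q{\left(Q \right)} = - \frac{\left(-16\right) \left(\left(-1\right) 6\right) \frac{1}{7 - 6}}{5} = - \frac{\left(-16\right) \left(-6\right) \frac{1}{7 - 6}}{5} = - \frac{\left(-16\right) \left(-6\right) 1^{-1}}{5} = - \frac{\left(-16\right) \left(-6\right) 1}{5} = \left(- \frac{1}{5}\right) 96 = - \frac{96}{5}$)
$V{\left(525 \right)} + q{\left(\left(-13\right) 19 \right)} = \left(-9 - \frac{57}{525}\right) - \frac{96}{5} = \left(-9 - \frac{19}{175}\right) - \frac{96}{5} = - \frac{1594}{175} - \frac{96}{5} = - \frac{4954}{175}$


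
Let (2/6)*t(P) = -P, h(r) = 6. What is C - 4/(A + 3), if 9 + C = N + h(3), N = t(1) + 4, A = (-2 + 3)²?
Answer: -3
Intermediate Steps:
t(P) = -3*P (t(P) = 3*(-P) = -3*P)
A = 1 (A = 1² = 1)
N = 1 (N = -3*1 + 4 = -3 + 4 = 1)
C = -2 (C = -9 + (1 + 6) = -9 + 7 = -2)
C - 4/(A + 3) = -2 - 4/(1 + 3) = -2 - 4/4 = -2 - 4*¼ = -2 - 1 = -3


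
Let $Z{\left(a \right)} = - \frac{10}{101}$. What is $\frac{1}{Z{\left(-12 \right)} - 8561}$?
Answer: $- \frac{101}{864671} \approx -0.00011681$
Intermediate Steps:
$Z{\left(a \right)} = - \frac{10}{101}$ ($Z{\left(a \right)} = \left(-10\right) \frac{1}{101} = - \frac{10}{101}$)
$\frac{1}{Z{\left(-12 \right)} - 8561} = \frac{1}{- \frac{10}{101} - 8561} = \frac{1}{- \frac{864671}{101}} = - \frac{101}{864671}$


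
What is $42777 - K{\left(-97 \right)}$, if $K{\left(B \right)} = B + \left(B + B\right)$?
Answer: $43068$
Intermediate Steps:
$K{\left(B \right)} = 3 B$ ($K{\left(B \right)} = B + 2 B = 3 B$)
$42777 - K{\left(-97 \right)} = 42777 - 3 \left(-97\right) = 42777 - -291 = 42777 + 291 = 43068$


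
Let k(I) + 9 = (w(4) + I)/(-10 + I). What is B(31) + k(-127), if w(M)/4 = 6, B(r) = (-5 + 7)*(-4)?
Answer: -2226/137 ≈ -16.248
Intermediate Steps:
B(r) = -8 (B(r) = 2*(-4) = -8)
w(M) = 24 (w(M) = 4*6 = 24)
k(I) = -9 + (24 + I)/(-10 + I)
B(31) + k(-127) = -8 + 2*(57 - 4*(-127))/(-10 - 127) = -8 + 2*(57 + 508)/(-137) = -8 + 2*(-1/137)*565 = -8 - 1130/137 = -2226/137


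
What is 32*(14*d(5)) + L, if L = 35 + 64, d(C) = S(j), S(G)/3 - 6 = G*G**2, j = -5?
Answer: -159837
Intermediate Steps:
S(G) = 18 + 3*G**3 (S(G) = 18 + 3*(G*G**2) = 18 + 3*G**3)
d(C) = -357 (d(C) = 18 + 3*(-5)**3 = 18 + 3*(-125) = 18 - 375 = -357)
L = 99
32*(14*d(5)) + L = 32*(14*(-357)) + 99 = 32*(-4998) + 99 = -159936 + 99 = -159837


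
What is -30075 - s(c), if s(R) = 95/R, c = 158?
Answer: -4751945/158 ≈ -30076.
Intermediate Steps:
-30075 - s(c) = -30075 - 95/158 = -4751945/158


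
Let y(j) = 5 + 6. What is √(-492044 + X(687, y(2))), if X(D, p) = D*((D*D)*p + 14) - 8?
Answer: √3566187299 ≈ 59718.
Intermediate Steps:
y(j) = 11
X(D, p) = -8 + D*(14 + p*D²) (X(D, p) = D*(D²*p + 14) - 8 = D*(p*D² + 14) - 8 = D*(14 + p*D²) - 8 = -8 + D*(14 + p*D²))
√(-492044 + X(687, y(2))) = √(-492044 + (-8 + 14*687 + 11*687³)) = √(-492044 + (-8 + 9618 + 11*324242703)) = √(-492044 + (-8 + 9618 + 3566669733)) = √(-492044 + 3566679343) = √3566187299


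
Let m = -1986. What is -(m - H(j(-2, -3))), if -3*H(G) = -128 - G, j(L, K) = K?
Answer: 6083/3 ≈ 2027.7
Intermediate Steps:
H(G) = 128/3 + G/3 (H(G) = -(-128 - G)/3 = 128/3 + G/3)
-(m - H(j(-2, -3))) = -(-1986 - (128/3 + (1/3)*(-3))) = -(-1986 - (128/3 - 1)) = -(-1986 - 1*125/3) = -(-1986 - 125/3) = -1*(-6083/3) = 6083/3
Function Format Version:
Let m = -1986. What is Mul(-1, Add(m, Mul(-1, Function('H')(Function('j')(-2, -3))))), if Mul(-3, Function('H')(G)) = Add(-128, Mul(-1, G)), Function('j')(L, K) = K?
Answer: Rational(6083, 3) ≈ 2027.7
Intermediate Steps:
Function('H')(G) = Add(Rational(128, 3), Mul(Rational(1, 3), G)) (Function('H')(G) = Mul(Rational(-1, 3), Add(-128, Mul(-1, G))) = Add(Rational(128, 3), Mul(Rational(1, 3), G)))
Mul(-1, Add(m, Mul(-1, Function('H')(Function('j')(-2, -3))))) = Mul(-1, Add(-1986, Mul(-1, Add(Rational(128, 3), Mul(Rational(1, 3), -3))))) = Mul(-1, Add(-1986, Mul(-1, Add(Rational(128, 3), -1)))) = Mul(-1, Add(-1986, Mul(-1, Rational(125, 3)))) = Mul(-1, Add(-1986, Rational(-125, 3))) = Mul(-1, Rational(-6083, 3)) = Rational(6083, 3)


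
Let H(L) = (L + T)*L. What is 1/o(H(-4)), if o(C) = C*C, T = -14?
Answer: 1/5184 ≈ 0.00019290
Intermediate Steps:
H(L) = L*(-14 + L) (H(L) = (L - 14)*L = (-14 + L)*L = L*(-14 + L))
o(C) = C**2
1/o(H(-4)) = 1/((-4*(-14 - 4))**2) = 1/((-4*(-18))**2) = 1/(72**2) = 1/5184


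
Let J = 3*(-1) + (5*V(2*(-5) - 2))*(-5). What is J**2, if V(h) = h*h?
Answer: 12981609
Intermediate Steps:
V(h) = h**2
J = -3603 (J = 3*(-1) + (5*(2*(-5) - 2)**2)*(-5) = -3 + (5*(-10 - 2)**2)*(-5) = -3 + (5*(-12)**2)*(-5) = -3 + (5*144)*(-5) = -3 + 720*(-5) = -3 - 3600 = -3603)
J**2 = (-3603)**2 = 12981609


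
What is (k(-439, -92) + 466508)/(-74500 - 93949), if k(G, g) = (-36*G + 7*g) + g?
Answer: -481576/168449 ≈ -2.8589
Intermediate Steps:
k(G, g) = -36*G + 8*g
(k(-439, -92) + 466508)/(-74500 - 93949) = ((-36*(-439) + 8*(-92)) + 466508)/(-74500 - 93949) = ((15804 - 736) + 466508)/(-168449) = (15068 + 466508)*(-1/168449) = 481576*(-1/168449) = -481576/168449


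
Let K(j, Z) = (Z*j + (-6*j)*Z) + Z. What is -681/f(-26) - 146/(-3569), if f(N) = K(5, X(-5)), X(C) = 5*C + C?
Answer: -775123/856560 ≈ -0.90493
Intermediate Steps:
X(C) = 6*C
K(j, Z) = Z - 5*Z*j (K(j, Z) = (Z*j - 6*Z*j) + Z = -5*Z*j + Z = Z - 5*Z*j)
f(N) = 720 (f(N) = (6*(-5))*(1 - 5*5) = -30*(1 - 25) = -30*(-24) = 720)
-681/f(-26) - 146/(-3569) = -681/720 - 146/(-3569) = -681*1/720 - 146*(-1/3569) = -227/240 + 146/3569 = -775123/856560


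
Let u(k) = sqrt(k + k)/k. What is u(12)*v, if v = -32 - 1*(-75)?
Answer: 43*sqrt(6)/6 ≈ 17.555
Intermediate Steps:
v = 43 (v = -32 + 75 = 43)
u(k) = sqrt(2)/sqrt(k) (u(k) = sqrt(2*k)/k = (sqrt(2)*sqrt(k))/k = sqrt(2)/sqrt(k))
u(12)*v = (sqrt(2)/sqrt(12))*43 = (sqrt(2)*(sqrt(3)/6))*43 = (sqrt(6)/6)*43 = 43*sqrt(6)/6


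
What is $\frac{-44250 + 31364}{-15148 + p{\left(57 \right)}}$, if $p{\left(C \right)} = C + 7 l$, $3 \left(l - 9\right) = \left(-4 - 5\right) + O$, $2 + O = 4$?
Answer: $\frac{38658}{45133} \approx 0.85653$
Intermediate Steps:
$O = 2$ ($O = -2 + 4 = 2$)
$l = \frac{20}{3}$ ($l = 9 + \frac{\left(-4 - 5\right) + 2}{3} = 9 + \frac{-9 + 2}{3} = 9 + \frac{1}{3} \left(-7\right) = 9 - \frac{7}{3} = \frac{20}{3} \approx 6.6667$)
$p{\left(C \right)} = \frac{140}{3} + C$ ($p{\left(C \right)} = C + 7 \cdot \frac{20}{3} = C + \frac{140}{3} = \frac{140}{3} + C$)
$\frac{-44250 + 31364}{-15148 + p{\left(57 \right)}} = \frac{-44250 + 31364}{-15148 + \left(\frac{140}{3} + 57\right)} = - \frac{12886}{-15148 + \frac{311}{3}} = - \frac{12886}{- \frac{45133}{3}} = \left(-12886\right) \left(- \frac{3}{45133}\right) = \frac{38658}{45133}$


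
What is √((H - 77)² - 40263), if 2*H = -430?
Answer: √45001 ≈ 212.13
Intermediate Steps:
H = -215 (H = (½)*(-430) = -215)
√((H - 77)² - 40263) = √((-215 - 77)² - 40263) = √((-292)² - 40263) = √(85264 - 40263) = √45001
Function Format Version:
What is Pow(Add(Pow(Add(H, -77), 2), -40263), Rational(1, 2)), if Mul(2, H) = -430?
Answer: Pow(45001, Rational(1, 2)) ≈ 212.13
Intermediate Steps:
H = -215 (H = Mul(Rational(1, 2), -430) = -215)
Pow(Add(Pow(Add(H, -77), 2), -40263), Rational(1, 2)) = Pow(Add(Pow(Add(-215, -77), 2), -40263), Rational(1, 2)) = Pow(Add(Pow(-292, 2), -40263), Rational(1, 2)) = Pow(Add(85264, -40263), Rational(1, 2)) = Pow(45001, Rational(1, 2))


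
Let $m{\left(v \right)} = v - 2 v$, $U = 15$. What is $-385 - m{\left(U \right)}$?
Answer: $-370$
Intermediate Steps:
$m{\left(v \right)} = - v$
$-385 - m{\left(U \right)} = -385 - \left(-1\right) 15 = -385 - -15 = -385 + 15 = -370$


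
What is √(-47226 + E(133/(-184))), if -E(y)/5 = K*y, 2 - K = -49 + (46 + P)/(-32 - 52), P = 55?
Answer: I*√14332463754/552 ≈ 216.88*I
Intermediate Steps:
K = 4385/84 (K = 2 - (-49 + (46 + 55)/(-32 - 52)) = 2 - (-49 + 101/(-84)) = 2 - (-49 + 101*(-1/84)) = 2 - (-49 - 101/84) = 2 - 1*(-4217/84) = 2 + 4217/84 = 4385/84 ≈ 52.202)
E(y) = -21925*y/84
√(-47226 + E(133/(-184))) = √(-47226 - 416575/(12*(-184))) = √(-47226 - 416575*(-1)/(12*184)) = √(-47226 - 21925/84*(-133/184)) = √(-47226 + 416575/2208) = √(-103858433/2208) = I*√14332463754/552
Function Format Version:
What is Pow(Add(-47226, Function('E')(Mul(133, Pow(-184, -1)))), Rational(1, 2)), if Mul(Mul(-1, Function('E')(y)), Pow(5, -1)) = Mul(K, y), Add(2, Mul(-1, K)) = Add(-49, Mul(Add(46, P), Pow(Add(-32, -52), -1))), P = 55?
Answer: Mul(Rational(1, 552), I, Pow(14332463754, Rational(1, 2))) ≈ Mul(216.88, I)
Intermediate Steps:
K = Rational(4385, 84) (K = Add(2, Mul(-1, Add(-49, Mul(Add(46, 55), Pow(Add(-32, -52), -1))))) = Add(2, Mul(-1, Add(-49, Mul(101, Pow(-84, -1))))) = Add(2, Mul(-1, Add(-49, Mul(101, Rational(-1, 84))))) = Add(2, Mul(-1, Add(-49, Rational(-101, 84)))) = Add(2, Mul(-1, Rational(-4217, 84))) = Add(2, Rational(4217, 84)) = Rational(4385, 84) ≈ 52.202)
Function('E')(y) = Mul(Rational(-21925, 84), y) (Function('E')(y) = Mul(-5, Mul(Rational(4385, 84), y)) = Mul(Rational(-21925, 84), y))
Pow(Add(-47226, Function('E')(Mul(133, Pow(-184, -1)))), Rational(1, 2)) = Pow(Add(-47226, Mul(Rational(-21925, 84), Mul(133, Pow(-184, -1)))), Rational(1, 2)) = Pow(Add(-47226, Mul(Rational(-21925, 84), Mul(133, Rational(-1, 184)))), Rational(1, 2)) = Pow(Add(-47226, Mul(Rational(-21925, 84), Rational(-133, 184))), Rational(1, 2)) = Pow(Add(-47226, Rational(416575, 2208)), Rational(1, 2)) = Pow(Rational(-103858433, 2208), Rational(1, 2)) = Mul(Rational(1, 552), I, Pow(14332463754, Rational(1, 2)))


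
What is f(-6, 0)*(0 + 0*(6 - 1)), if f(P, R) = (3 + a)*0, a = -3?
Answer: 0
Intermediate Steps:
f(P, R) = 0 (f(P, R) = (3 - 3)*0 = 0*0 = 0)
f(-6, 0)*(0 + 0*(6 - 1)) = 0*(0 + 0*(6 - 1)) = 0*(0 + 0*5) = 0*(0 + 0) = 0*0 = 0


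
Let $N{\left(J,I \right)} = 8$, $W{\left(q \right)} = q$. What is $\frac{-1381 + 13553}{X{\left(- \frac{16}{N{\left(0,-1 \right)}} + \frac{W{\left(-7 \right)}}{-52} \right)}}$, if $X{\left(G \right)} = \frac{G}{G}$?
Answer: $12172$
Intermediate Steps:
$X{\left(G \right)} = 1$
$\frac{-1381 + 13553}{X{\left(- \frac{16}{N{\left(0,-1 \right)}} + \frac{W{\left(-7 \right)}}{-52} \right)}} = \frac{-1381 + 13553}{1} = 12172 \cdot 1 = 12172$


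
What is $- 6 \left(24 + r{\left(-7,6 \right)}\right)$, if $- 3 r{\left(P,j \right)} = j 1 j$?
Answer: $-72$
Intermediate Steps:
$r{\left(P,j \right)} = - \frac{j^{2}}{3}$ ($r{\left(P,j \right)} = - \frac{j 1 j}{3} = - \frac{j j}{3} = - \frac{j^{2}}{3}$)
$- 6 \left(24 + r{\left(-7,6 \right)}\right) = - 6 \left(24 - \frac{6^{2}}{3}\right) = - 6 \left(24 - 12\right) = \left(-6\right) 12 = -72$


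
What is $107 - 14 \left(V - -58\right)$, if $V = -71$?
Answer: $289$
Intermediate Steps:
$107 - 14 \left(V - -58\right) = 107 - 14 \left(-71 - -58\right) = 107 - 14 \left(-71 + 58\right) = 107 - -182 = 107 + 182 = 289$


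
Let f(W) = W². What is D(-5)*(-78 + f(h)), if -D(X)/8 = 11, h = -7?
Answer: 2552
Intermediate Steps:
D(X) = -88 (D(X) = -8*11 = -88)
D(-5)*(-78 + f(h)) = -88*(-78 + (-7)²) = -88*(-78 + 49) = -88*(-29) = 2552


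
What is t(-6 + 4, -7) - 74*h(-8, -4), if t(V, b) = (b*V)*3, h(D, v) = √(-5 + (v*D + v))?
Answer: 42 - 74*√23 ≈ -312.89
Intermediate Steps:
h(D, v) = √(-5 + v + D*v) (h(D, v) = √(-5 + (D*v + v)) = √(-5 + (v + D*v)) = √(-5 + v + D*v))
t(V, b) = 3*V*b (t(V, b) = (V*b)*3 = 3*V*b)
t(-6 + 4, -7) - 74*h(-8, -4) = 3*(-6 + 4)*(-7) - 74*√(-5 - 4 - 8*(-4)) = 3*(-2)*(-7) - 74*√(-5 - 4 + 32) = 42 - 74*√23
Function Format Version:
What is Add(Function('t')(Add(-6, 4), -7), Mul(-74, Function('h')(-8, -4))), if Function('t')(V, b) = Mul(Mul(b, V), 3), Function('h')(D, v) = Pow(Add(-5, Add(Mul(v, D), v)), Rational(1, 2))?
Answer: Add(42, Mul(-74, Pow(23, Rational(1, 2)))) ≈ -312.89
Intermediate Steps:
Function('h')(D, v) = Pow(Add(-5, v, Mul(D, v)), Rational(1, 2)) (Function('h')(D, v) = Pow(Add(-5, Add(Mul(D, v), v)), Rational(1, 2)) = Pow(Add(-5, Add(v, Mul(D, v))), Rational(1, 2)) = Pow(Add(-5, v, Mul(D, v)), Rational(1, 2)))
Function('t')(V, b) = Mul(3, V, b) (Function('t')(V, b) = Mul(Mul(V, b), 3) = Mul(3, V, b))
Add(Function('t')(Add(-6, 4), -7), Mul(-74, Function('h')(-8, -4))) = Add(Mul(3, Add(-6, 4), -7), Mul(-74, Pow(Add(-5, -4, Mul(-8, -4)), Rational(1, 2)))) = Add(Mul(3, -2, -7), Mul(-74, Pow(Add(-5, -4, 32), Rational(1, 2)))) = Add(42, Mul(-74, Pow(23, Rational(1, 2))))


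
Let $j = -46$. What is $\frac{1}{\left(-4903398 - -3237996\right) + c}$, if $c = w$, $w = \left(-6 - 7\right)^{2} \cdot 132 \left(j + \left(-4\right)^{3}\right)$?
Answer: $- \frac{1}{4119282} \approx -2.4276 \cdot 10^{-7}$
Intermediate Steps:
$w = -2453880$ ($w = \left(-6 - 7\right)^{2} \cdot 132 \left(-46 + \left(-4\right)^{3}\right) = \left(-13\right)^{2} \cdot 132 \left(-46 - 64\right) = 169 \cdot 132 \left(-110\right) = 22308 \left(-110\right) = -2453880$)
$c = -2453880$
$\frac{1}{\left(-4903398 - -3237996\right) + c} = \frac{1}{\left(-4903398 - -3237996\right) - 2453880} = \frac{1}{\left(-4903398 + 3237996\right) - 2453880} = \frac{1}{-1665402 - 2453880} = \frac{1}{-4119282} = - \frac{1}{4119282}$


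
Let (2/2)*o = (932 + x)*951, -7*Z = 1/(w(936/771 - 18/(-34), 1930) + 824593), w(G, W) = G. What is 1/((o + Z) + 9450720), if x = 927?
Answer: 25218581038/282917904571752533 ≈ 8.9137e-8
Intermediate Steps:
Z = -4369/25218581038 (Z = -1/(7*((936/771 - 18/(-34)) + 824593)) = -1/(7*((936*(1/771) - 18*(-1/34)) + 824593)) = -1/(7*((312/257 + 9/17) + 824593)) = -1/(7*(7617/4369 + 824593)) = -1/(7*3602654434/4369) = -⅐*4369/3602654434 = -4369/25218581038 ≈ -1.7325e-7)
o = 1767909 (o = (932 + 927)*951 = 1859*951 = 1767909)
1/((o + Z) + 9450720) = 1/((1767909 - 4369/25218581038) + 9450720) = 1/(44584156384305173/25218581038 + 9450720) = 1/(282917904571752533/25218581038) = 25218581038/282917904571752533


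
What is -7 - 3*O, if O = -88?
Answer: 257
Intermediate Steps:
-7 - 3*O = -7 - 3*(-88) = -7 + 264 = 257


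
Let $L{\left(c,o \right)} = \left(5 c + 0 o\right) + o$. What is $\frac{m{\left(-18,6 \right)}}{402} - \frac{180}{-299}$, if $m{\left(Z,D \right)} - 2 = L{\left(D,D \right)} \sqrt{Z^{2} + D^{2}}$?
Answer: $\frac{36479}{60099} + \frac{36 \sqrt{10}}{67} \approx 2.3061$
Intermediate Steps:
$L{\left(c,o \right)} = o + 5 c$ ($L{\left(c,o \right)} = \left(5 c + 0\right) + o = 5 c + o = o + 5 c$)
$m{\left(Z,D \right)} = 2 + 6 D \sqrt{D^{2} + Z^{2}}$ ($m{\left(Z,D \right)} = 2 + \left(D + 5 D\right) \sqrt{Z^{2} + D^{2}} = 2 + 6 D \sqrt{D^{2} + Z^{2}}$)
$\frac{m{\left(-18,6 \right)}}{402} - \frac{180}{-299} = \frac{2 + 6 \cdot 6 \sqrt{6^{2} + \left(-18\right)^{2}}}{402} - \frac{180}{-299} = \left(2 + 6 \cdot 6 \sqrt{36 + 324}\right) \frac{1}{402} - - \frac{180}{299} = \left(2 + 6 \cdot 6 \sqrt{360}\right) \frac{1}{402} + \frac{180}{299} = \left(2 + 6 \cdot 6 \cdot 6 \sqrt{10}\right) \frac{1}{402} + \frac{180}{299} = \left(2 + 216 \sqrt{10}\right) \frac{1}{402} + \frac{180}{299} = \left(\frac{1}{201} + \frac{36 \sqrt{10}}{67}\right) + \frac{180}{299} = \frac{36479}{60099} + \frac{36 \sqrt{10}}{67}$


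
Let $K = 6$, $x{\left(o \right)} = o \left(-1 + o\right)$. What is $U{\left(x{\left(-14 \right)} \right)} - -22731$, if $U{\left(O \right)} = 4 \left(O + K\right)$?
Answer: $23595$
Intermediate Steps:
$U{\left(O \right)} = 24 + 4 O$ ($U{\left(O \right)} = 4 \left(O + 6\right) = 4 \left(6 + O\right) = 24 + 4 O$)
$U{\left(x{\left(-14 \right)} \right)} - -22731 = \left(24 + 4 \left(- 14 \left(-1 - 14\right)\right)\right) - -22731 = \left(24 + 4 \left(\left(-14\right) \left(-15\right)\right)\right) + 22731 = \left(24 + 4 \cdot 210\right) + 22731 = \left(24 + 840\right) + 22731 = 864 + 22731 = 23595$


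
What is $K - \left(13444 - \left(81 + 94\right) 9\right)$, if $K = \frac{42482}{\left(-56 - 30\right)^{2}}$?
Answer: $- \frac{43870321}{3698} \approx -11863.0$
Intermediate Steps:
$K = \frac{21241}{3698}$ ($K = \frac{42482}{\left(-86\right)^{2}} = \frac{42482}{7396} = 42482 \cdot \frac{1}{7396} = \frac{21241}{3698} \approx 5.7439$)
$K - \left(13444 - \left(81 + 94\right) 9\right) = \frac{21241}{3698} - \left(13444 - \left(81 + 94\right) 9\right) = \frac{21241}{3698} + \left(\left(-3116 + 175 \cdot 9\right) - 10328\right) = \frac{21241}{3698} + \left(\left(-3116 + 1575\right) - 10328\right) = \frac{21241}{3698} - 11869 = - \frac{43870321}{3698}$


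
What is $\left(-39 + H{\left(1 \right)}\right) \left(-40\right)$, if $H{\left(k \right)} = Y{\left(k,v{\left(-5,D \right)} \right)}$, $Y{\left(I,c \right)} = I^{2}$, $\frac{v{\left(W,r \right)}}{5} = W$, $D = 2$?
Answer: $1520$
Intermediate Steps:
$v{\left(W,r \right)} = 5 W$
$H{\left(k \right)} = k^{2}$
$\left(-39 + H{\left(1 \right)}\right) \left(-40\right) = \left(-39 + 1^{2}\right) \left(-40\right) = \left(-39 + 1\right) \left(-40\right) = \left(-38\right) \left(-40\right) = 1520$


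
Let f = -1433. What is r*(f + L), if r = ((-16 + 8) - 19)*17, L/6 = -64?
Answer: 834003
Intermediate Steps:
L = -384 (L = 6*(-64) = -384)
r = -459 (r = (-8 - 19)*17 = -27*17 = -459)
r*(f + L) = -459*(-1433 - 384) = -459*(-1817) = 834003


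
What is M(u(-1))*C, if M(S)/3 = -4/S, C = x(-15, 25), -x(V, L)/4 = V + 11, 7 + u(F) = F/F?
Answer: 32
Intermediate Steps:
u(F) = -6 (u(F) = -7 + F/F = -7 + 1 = -6)
x(V, L) = -44 - 4*V (x(V, L) = -4*(V + 11) = -4*(11 + V) = -44 - 4*V)
C = 16 (C = -44 - 4*(-15) = -44 + 60 = 16)
M(S) = -12/S (M(S) = 3*(-4/S) = -12/S)
M(u(-1))*C = -12/(-6)*16 = -12*(-1/6)*16 = 2*16 = 32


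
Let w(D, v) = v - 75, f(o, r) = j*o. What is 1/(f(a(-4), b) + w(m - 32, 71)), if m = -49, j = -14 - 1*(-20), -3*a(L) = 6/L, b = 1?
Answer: -1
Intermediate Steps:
a(L) = -2/L
j = 6 (j = -14 + 20 = 6)
f(o, r) = 6*o
w(D, v) = -75 + v
1/(f(a(-4), b) + w(m - 32, 71)) = 1/(6*(-2/(-4)) + (-75 + 71)) = 1/(6*(-2*(-¼)) - 4) = 1/(6*(½) - 4) = 1/(3 - 4) = 1/(-1) = -1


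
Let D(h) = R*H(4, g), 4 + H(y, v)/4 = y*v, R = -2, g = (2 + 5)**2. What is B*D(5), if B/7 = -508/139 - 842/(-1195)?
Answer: 5268716544/166105 ≈ 31719.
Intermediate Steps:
g = 49 (g = 7**2 = 49)
H(y, v) = -16 + 4*v*y (H(y, v) = -16 + 4*(y*v) = -16 + 4*(v*y) = -16 + 4*v*y)
B = -3430154/166105 (B = 7*(-508/139 - 842/(-1195)) = 7*(-508*1/139 - 842*(-1/1195)) = 7*(-508/139 + 842/1195) = 7*(-490022/166105) = -3430154/166105 ≈ -20.651)
D(h) = -1536 (D(h) = -2*(-16 + 4*49*4) = -2*(-16 + 784) = -2*768 = -1536)
B*D(5) = -3430154/166105*(-1536) = 5268716544/166105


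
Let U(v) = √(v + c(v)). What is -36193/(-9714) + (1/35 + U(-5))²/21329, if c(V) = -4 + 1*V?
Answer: 85953183949/23073421350 + 2*I*√14/746515 ≈ 3.7252 + 1.0024e-5*I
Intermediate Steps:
c(V) = -4 + V
U(v) = √(-4 + 2*v) (U(v) = √(v + (-4 + v)) = √(-4 + 2*v))
-36193/(-9714) + (1/35 + U(-5))²/21329 = -36193/(-9714) + (1/35 + √(-4 + 2*(-5)))²/21329 = -36193*(-1/9714) + (1/35 + √(-4 - 10))²*(1/21329) = 36193/9714 + (1/35 + √(-14))²*(1/21329) = 36193/9714 + (1/35 + I*√14)²*(1/21329) = 36193/9714 + (1/35 + I*√14)²/21329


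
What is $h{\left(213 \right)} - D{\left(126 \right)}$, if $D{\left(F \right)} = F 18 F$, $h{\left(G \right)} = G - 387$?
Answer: $-285942$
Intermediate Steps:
$h{\left(G \right)} = -387 + G$ ($h{\left(G \right)} = G - 387 = -387 + G$)
$D{\left(F \right)} = 18 F^{2}$
$h{\left(213 \right)} - D{\left(126 \right)} = \left(-387 + 213\right) - 18 \cdot 126^{2} = -174 - 18 \cdot 15876 = -174 - 285768 = -285942$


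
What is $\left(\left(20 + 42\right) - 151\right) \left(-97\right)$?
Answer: $8633$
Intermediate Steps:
$\left(\left(20 + 42\right) - 151\right) \left(-97\right) = \left(62 - 151\right) \left(-97\right) = \left(-89\right) \left(-97\right) = 8633$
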